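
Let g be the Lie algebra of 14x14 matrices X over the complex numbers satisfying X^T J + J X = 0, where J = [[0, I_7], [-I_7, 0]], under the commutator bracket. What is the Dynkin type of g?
This is sp(14), which has dimension 14(14+1)/2 = 105 and rank 14/2 = 7. In the classification of classical Lie algebras, the symplectic algebra sp(2n) has type C_n; here n = 7, so the Dynkin diagram is a chain of 7 nodes with a double edge at one end; the terminal node there is the unique long simple root (C_7). Hence the type is C_7.

C7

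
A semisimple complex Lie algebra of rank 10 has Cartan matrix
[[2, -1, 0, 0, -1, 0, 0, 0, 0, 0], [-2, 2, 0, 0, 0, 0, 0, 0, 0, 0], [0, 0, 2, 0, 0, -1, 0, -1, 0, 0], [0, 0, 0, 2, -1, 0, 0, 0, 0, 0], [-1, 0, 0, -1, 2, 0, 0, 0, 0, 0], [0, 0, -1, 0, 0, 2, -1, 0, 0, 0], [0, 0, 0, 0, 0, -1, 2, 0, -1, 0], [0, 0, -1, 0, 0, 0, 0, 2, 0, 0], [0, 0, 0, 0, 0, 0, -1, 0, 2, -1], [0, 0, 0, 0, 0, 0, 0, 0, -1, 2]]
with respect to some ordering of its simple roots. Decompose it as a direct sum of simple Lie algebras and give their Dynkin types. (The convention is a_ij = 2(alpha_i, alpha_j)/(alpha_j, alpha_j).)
The diagram associated to this matrix has two connected components: the simple roots {alpha_3, alpha_6, alpha_7, alpha_8, alpha_9, alpha_10} form a chain of 6 nodes with single edges (A_6), and {alpha_1, alpha_2, alpha_4, alpha_5} form a chain of 4 nodes with a double edge at one end; the terminal node there is the unique long simple root (C_4). A semisimple Lie algebra decomposes uniquely as the direct sum of simple ideals, one per connected component of its Dynkin diagram, so g ≅ A_6 ⊕ C_4 (dimension 48 + 36 = 84).

type A_6 + type C_4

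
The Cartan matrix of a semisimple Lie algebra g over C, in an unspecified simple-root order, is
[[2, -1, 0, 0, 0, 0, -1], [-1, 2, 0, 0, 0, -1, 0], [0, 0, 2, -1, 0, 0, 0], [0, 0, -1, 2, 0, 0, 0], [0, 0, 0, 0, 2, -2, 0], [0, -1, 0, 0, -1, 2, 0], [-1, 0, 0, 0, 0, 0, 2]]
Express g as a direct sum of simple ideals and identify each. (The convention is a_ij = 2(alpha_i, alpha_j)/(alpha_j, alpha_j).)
The diagram associated to this matrix has two connected components: the simple roots {alpha_3, alpha_4} form a chain of 2 nodes with single edges (A_2), and {alpha_1, alpha_2, alpha_5, alpha_6, alpha_7} form a chain of 5 nodes with a double edge at one end; the terminal node there is the unique long simple root (C_5). A semisimple Lie algebra decomposes uniquely as the direct sum of simple ideals, one per connected component of its Dynkin diagram, so g ≅ A_2 ⊕ C_5 (dimension 8 + 55 = 63).

A2 + C5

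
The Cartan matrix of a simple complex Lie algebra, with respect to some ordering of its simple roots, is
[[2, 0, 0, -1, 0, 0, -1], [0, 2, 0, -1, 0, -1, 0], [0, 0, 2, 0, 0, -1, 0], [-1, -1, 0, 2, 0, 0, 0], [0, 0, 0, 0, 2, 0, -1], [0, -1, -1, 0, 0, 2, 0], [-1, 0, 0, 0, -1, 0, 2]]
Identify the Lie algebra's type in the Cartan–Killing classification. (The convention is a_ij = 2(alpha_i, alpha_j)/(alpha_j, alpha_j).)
The matrix has rank 7 with 2's on the diagonal. Reading the off-diagonal entries as Dynkin edges (a single edge where a_ij = a_ji = -1; a double or triple edge where a_ij * a_ji = 2 or 3), the diagram is a chain of 7 nodes with single edges (A_7). One simple-root ordering that puts it in standard form is (alpha_3, alpha_6, alpha_2, alpha_4, alpha_1, alpha_7, alpha_5). So the algebra is type A_7, i.e. sl(8).

type A_7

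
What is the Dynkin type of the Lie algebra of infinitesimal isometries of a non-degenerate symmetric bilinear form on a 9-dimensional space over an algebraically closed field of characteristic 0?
This is so(9) with 9 odd, which has dimension 9(9-1)/2 = 36 and rank (9-1)/2 = 4. In the classification of classical Lie algebras, the orthogonal algebra so(2n+1) in an odd number of variables has type B_n; here n = 4, so the Dynkin diagram is a chain of 4 nodes with a double edge at one end; the terminal node there is the unique short simple root (B_4). Hence the type is B_4.

B4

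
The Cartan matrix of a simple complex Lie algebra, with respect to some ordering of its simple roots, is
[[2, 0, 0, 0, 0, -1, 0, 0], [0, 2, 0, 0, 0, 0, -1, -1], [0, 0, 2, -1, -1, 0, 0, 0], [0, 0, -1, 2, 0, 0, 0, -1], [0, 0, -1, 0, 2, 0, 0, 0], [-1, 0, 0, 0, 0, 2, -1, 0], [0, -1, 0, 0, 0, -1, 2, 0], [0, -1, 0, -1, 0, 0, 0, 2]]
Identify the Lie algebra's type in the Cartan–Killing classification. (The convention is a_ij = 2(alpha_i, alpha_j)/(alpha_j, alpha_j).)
The matrix has rank 8 with 2's on the diagonal. Reading the off-diagonal entries as Dynkin edges (a single edge where a_ij = a_ji = -1; a double or triple edge where a_ij * a_ji = 2 or 3), the diagram is a chain of 8 nodes with single edges (A_8). One simple-root ordering that puts it in standard form is (alpha_5, alpha_3, alpha_4, alpha_8, alpha_2, alpha_7, alpha_6, alpha_1). So the algebra is type A_8, i.e. sl(9).

A_8 (sl(9))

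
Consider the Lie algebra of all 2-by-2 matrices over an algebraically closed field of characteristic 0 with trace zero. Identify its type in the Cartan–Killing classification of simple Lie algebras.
This is sl(2), which has dimension 2^2 - 1 = 3 and rank 2 - 1 = 1 (a Cartan subalgebra is the diagonal traceless matrices). In the classification of classical Lie algebras, the special linear algebra sl(n+1) has type A_n; here n = 1, so the Dynkin diagram is a chain of 1 nodes with single edges (A_1). Hence the type is A_1.

A1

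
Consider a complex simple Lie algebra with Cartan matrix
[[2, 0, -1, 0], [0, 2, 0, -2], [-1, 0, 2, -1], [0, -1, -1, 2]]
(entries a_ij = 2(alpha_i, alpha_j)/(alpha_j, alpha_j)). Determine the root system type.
C4

The matrix has rank 4 with 2's on the diagonal. Reading the off-diagonal entries as Dynkin edges (a single edge where a_ij = a_ji = -1; a double or triple edge where a_ij * a_ji = 2 or 3), the diagram is a chain of 4 nodes with a double edge at one end; the terminal node there is the unique long simple root (C_4). One simple-root ordering that puts it in standard form is (alpha_1, alpha_3, alpha_4, alpha_2). So the algebra is type C_4, i.e. sp(8).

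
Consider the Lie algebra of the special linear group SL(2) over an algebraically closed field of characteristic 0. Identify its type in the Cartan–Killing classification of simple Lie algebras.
A1

This is sl(2), which has dimension 2^2 - 1 = 3 and rank 2 - 1 = 1 (a Cartan subalgebra is the diagonal traceless matrices). In the classification of classical Lie algebras, the special linear algebra sl(n+1) has type A_n; here n = 1, so the Dynkin diagram is a chain of 1 nodes with single edges (A_1). Hence the type is A_1.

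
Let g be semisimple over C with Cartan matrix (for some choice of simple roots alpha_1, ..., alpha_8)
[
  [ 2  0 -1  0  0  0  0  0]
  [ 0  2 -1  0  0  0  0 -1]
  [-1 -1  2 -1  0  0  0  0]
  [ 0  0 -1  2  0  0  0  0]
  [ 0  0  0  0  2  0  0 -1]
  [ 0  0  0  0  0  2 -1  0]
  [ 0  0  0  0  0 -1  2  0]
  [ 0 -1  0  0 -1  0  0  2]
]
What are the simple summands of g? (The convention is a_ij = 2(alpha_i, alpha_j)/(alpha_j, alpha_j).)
The diagram associated to this matrix has two connected components: the simple roots {alpha_6, alpha_7} form a chain of 2 nodes with single edges (A_2), and {alpha_1, alpha_2, alpha_3, alpha_4, alpha_5, alpha_8} form a chain of 4 nodes with a fork of two nodes at one end (D_6). A semisimple Lie algebra decomposes uniquely as the direct sum of simple ideals, one per connected component of its Dynkin diagram, so g ≅ A_2 ⊕ D_6 (dimension 8 + 66 = 74).

type A_2 ⊕ type D_6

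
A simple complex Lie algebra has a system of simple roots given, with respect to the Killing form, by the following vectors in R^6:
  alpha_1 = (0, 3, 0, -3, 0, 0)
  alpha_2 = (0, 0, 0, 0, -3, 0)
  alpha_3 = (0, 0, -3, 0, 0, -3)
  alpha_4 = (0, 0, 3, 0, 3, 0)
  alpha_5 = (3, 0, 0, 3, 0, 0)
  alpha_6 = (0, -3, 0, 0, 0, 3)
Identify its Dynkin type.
Compute the Cartan integers a_ij = 2(alpha_i, alpha_j)/(alpha_j, alpha_j); the resulting 6x6 Cartan matrix is
[[2, 0, 0, 0, -1, -1], [0, 2, 0, -1, 0, 0], [0, 0, 2, -1, 0, -1], [0, -2, -1, 2, 0, 0], [-1, 0, 0, 0, 2, 0], [-1, 0, -1, 0, 0, 2]].
The roots have two lengths (squared-length ratio 2:1); the short ones are alpha_{2}. The associated Dynkin diagram is a chain of 6 nodes with a double edge at one end; the terminal node there is the unique short simple root (B_6), so the type is B_6 (the algebra so(13)).

B6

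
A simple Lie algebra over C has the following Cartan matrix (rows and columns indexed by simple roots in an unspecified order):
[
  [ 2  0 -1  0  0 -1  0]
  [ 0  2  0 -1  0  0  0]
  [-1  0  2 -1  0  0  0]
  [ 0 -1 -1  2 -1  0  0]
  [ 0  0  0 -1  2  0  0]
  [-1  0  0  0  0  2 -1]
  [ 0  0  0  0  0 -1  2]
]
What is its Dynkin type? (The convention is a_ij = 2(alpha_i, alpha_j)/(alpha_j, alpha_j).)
The matrix has rank 7 with 2's on the diagonal. Reading the off-diagonal entries as Dynkin edges (a single edge where a_ij = a_ji = -1; a double or triple edge where a_ij * a_ji = 2 or 3), the diagram is a chain of 5 nodes with a fork of two nodes at one end (D_7). One simple-root ordering that puts it in standard form is (alpha_7, alpha_6, alpha_1, alpha_3, alpha_4, alpha_2, alpha_5). So the algebra is type D_7, i.e. so(14).

D7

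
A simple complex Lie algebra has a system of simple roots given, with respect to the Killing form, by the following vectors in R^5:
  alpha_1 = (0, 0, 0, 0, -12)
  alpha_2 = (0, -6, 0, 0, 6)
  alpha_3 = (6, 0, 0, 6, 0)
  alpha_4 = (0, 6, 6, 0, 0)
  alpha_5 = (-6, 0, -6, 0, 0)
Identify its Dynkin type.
C_5 (sp(10))

Compute the Cartan integers a_ij = 2(alpha_i, alpha_j)/(alpha_j, alpha_j); the resulting 5x5 Cartan matrix is
[[2, -2, 0, 0, 0], [-1, 2, 0, -1, 0], [0, 0, 2, 0, -1], [0, -1, 0, 2, -1], [0, 0, -1, -1, 2]].
The roots have two lengths (squared-length ratio 2:1); the short ones are alpha_{2,3,4,5}. The associated Dynkin diagram is a chain of 5 nodes with a double edge at one end; the terminal node there is the unique long simple root (C_5), so the type is C_5 (the algebra sp(10)).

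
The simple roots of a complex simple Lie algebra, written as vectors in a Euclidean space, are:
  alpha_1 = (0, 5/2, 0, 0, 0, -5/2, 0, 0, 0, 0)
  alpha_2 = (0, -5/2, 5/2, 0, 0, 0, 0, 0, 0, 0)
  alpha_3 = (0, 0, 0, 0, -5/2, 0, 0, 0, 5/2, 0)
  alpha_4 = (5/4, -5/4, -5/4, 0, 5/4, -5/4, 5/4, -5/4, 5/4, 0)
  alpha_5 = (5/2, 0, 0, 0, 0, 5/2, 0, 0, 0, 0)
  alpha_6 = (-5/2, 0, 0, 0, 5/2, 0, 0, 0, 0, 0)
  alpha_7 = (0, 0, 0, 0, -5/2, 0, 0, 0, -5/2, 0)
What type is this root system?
E_7

Compute the Cartan integers a_ij = 2(alpha_i, alpha_j)/(alpha_j, alpha_j); the resulting 7x7 Cartan matrix is
[[2, -1, 0, 0, -1, 0, 0], [-1, 2, 0, 0, 0, 0, 0], [0, 0, 2, 0, 0, -1, 0], [0, 0, 0, 2, 0, 0, -1], [-1, 0, 0, 0, 2, -1, 0], [0, 0, -1, 0, -1, 2, -1], [0, 0, 0, -1, 0, -1, 2]].
All simple roots have the same length, so the diagram is simply laced. The associated Dynkin diagram is a chain of 6 nodes with one extra node attached to the third node from one end (E_7), so the type is E_7.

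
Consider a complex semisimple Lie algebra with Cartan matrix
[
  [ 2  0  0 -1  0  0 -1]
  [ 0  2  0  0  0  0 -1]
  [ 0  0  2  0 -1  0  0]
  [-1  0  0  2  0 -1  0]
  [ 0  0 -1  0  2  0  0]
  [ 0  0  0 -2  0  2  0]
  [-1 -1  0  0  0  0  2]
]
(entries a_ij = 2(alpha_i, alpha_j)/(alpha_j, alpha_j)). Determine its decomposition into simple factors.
A_2 (sl(3)) + C_5 (sp(10))

The diagram associated to this matrix has two connected components: the simple roots {alpha_3, alpha_5} form a chain of 2 nodes with single edges (A_2), and {alpha_1, alpha_2, alpha_4, alpha_6, alpha_7} form a chain of 5 nodes with a double edge at one end; the terminal node there is the unique long simple root (C_5). A semisimple Lie algebra decomposes uniquely as the direct sum of simple ideals, one per connected component of its Dynkin diagram, so g ≅ A_2 ⊕ C_5 (dimension 8 + 55 = 63).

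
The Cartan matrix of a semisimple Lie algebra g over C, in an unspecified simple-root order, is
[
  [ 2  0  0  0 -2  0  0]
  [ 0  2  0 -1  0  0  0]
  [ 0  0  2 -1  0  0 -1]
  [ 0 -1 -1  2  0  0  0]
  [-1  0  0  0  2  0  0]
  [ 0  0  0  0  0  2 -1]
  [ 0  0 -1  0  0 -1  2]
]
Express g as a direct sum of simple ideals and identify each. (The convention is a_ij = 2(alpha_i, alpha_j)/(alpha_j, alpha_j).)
A5 ⊕ B2

The diagram associated to this matrix has two connected components: the simple roots {alpha_2, alpha_3, alpha_4, alpha_6, alpha_7} form a chain of 5 nodes with single edges (A_5), and {alpha_1, alpha_5} form a chain of 2 nodes with a double edge at one end; the terminal node there is the unique short simple root (B_2). A semisimple Lie algebra decomposes uniquely as the direct sum of simple ideals, one per connected component of its Dynkin diagram, so g ≅ A_5 ⊕ B_2 (dimension 35 + 10 = 45).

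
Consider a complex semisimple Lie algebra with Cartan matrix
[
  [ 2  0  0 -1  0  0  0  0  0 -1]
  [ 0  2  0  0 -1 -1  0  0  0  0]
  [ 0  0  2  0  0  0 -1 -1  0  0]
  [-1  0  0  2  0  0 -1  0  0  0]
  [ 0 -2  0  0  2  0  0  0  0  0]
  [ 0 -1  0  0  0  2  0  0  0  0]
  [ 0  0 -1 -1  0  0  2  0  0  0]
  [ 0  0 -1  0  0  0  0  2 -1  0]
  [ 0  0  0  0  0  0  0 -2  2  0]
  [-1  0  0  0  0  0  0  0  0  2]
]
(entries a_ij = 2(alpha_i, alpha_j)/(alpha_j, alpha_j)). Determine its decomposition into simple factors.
The diagram associated to this matrix has two connected components: the simple roots {alpha_2, alpha_5, alpha_6} form a chain of 3 nodes with a double edge at one end; the terminal node there is the unique long simple root (C_3), and {alpha_1, alpha_3, alpha_4, alpha_7, alpha_8, alpha_9, alpha_10} form a chain of 7 nodes with a double edge at one end; the terminal node there is the unique long simple root (C_7). A semisimple Lie algebra decomposes uniquely as the direct sum of simple ideals, one per connected component of its Dynkin diagram, so g ≅ C_3 ⊕ C_7 (dimension 21 + 105 = 126).

C_3 + C_7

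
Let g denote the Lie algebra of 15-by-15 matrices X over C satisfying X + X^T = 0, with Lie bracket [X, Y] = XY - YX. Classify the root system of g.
This is so(15) with 15 odd, which has dimension 15(15-1)/2 = 105 and rank (15-1)/2 = 7. In the classification of classical Lie algebras, the orthogonal algebra so(2n+1) in an odd number of variables has type B_n; here n = 7, so the Dynkin diagram is a chain of 7 nodes with a double edge at one end; the terminal node there is the unique short simple root (B_7). Hence the type is B_7.

B7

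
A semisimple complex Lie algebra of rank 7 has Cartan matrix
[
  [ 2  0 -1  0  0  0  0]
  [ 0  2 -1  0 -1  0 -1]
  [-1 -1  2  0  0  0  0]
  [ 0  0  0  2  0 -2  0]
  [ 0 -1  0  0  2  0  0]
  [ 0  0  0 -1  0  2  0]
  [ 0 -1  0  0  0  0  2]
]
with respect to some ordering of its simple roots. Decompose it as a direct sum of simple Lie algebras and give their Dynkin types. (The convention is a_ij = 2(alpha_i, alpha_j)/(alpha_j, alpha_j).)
The diagram associated to this matrix has two connected components: the simple roots {alpha_4, alpha_6} form a chain of 2 nodes with a double edge at one end; the terminal node there is the unique short simple root (B_2), and {alpha_1, alpha_2, alpha_3, alpha_5, alpha_7} form a chain of 3 nodes with a fork of two nodes at one end (D_5). A semisimple Lie algebra decomposes uniquely as the direct sum of simple ideals, one per connected component of its Dynkin diagram, so g ≅ B_2 ⊕ D_5 (dimension 10 + 45 = 55).

type B_2 + type D_5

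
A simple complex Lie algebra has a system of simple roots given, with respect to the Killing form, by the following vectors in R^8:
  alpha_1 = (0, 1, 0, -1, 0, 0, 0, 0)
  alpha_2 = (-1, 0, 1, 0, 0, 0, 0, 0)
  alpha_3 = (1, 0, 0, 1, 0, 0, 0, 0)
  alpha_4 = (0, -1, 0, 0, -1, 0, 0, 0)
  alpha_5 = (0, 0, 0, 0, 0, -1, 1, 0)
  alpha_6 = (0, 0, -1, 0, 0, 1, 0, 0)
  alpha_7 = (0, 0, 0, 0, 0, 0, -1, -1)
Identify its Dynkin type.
Compute the Cartan integers a_ij = 2(alpha_i, alpha_j)/(alpha_j, alpha_j); the resulting 7x7 Cartan matrix is
[[2, 0, -1, -1, 0, 0, 0], [0, 2, -1, 0, 0, -1, 0], [-1, -1, 2, 0, 0, 0, 0], [-1, 0, 0, 2, 0, 0, 0], [0, 0, 0, 0, 2, -1, -1], [0, -1, 0, 0, -1, 2, 0], [0, 0, 0, 0, -1, 0, 2]].
All simple roots have the same length, so the diagram is simply laced. The associated Dynkin diagram is a chain of 7 nodes with single edges (A_7), so the type is A_7 (the algebra sl(8)).

A_7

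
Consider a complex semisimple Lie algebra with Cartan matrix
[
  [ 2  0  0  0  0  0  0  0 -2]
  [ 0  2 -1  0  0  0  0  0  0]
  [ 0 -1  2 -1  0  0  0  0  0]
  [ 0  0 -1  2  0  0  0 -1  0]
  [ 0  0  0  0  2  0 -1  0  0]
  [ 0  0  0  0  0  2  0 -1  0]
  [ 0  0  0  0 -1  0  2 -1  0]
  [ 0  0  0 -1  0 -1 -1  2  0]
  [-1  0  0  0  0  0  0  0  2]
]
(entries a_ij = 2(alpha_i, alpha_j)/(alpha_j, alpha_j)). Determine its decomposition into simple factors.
The diagram associated to this matrix has two connected components: the simple roots {alpha_1, alpha_9} form a chain of 2 nodes with a double edge at one end; the terminal node there is the unique short simple root (B_2), and {alpha_2, alpha_3, alpha_4, alpha_5, alpha_6, alpha_7, alpha_8} form a chain of 6 nodes with one extra node attached to the third node from one end (E_7). A semisimple Lie algebra decomposes uniquely as the direct sum of simple ideals, one per connected component of its Dynkin diagram, so g ≅ B_2 ⊕ E_7 (dimension 10 + 133 = 143).

type B_2 ⊕ type E_7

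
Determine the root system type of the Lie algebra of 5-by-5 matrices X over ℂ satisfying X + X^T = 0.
B2

This is so(5) with 5 odd, which has dimension 5(5-1)/2 = 10 and rank (5-1)/2 = 2. In the classification of classical Lie algebras, the orthogonal algebra so(2n+1) in an odd number of variables has type B_n; here n = 2, so the Dynkin diagram is a chain of 2 nodes with a double edge at one end; the terminal node there is the unique short simple root (B_2). Hence the type is B_2.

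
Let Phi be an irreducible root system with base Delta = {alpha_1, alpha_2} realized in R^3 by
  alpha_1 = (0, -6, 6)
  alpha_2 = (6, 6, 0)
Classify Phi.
Compute the Cartan integers a_ij = 2(alpha_i, alpha_j)/(alpha_j, alpha_j); the resulting 2x2 Cartan matrix is
[[2, -1], [-1, 2]].
All simple roots have the same length, so the diagram is simply laced. The associated Dynkin diagram is a chain of 2 nodes with single edges (A_2), so the type is A_2 (the algebra sl(3)).

type A_2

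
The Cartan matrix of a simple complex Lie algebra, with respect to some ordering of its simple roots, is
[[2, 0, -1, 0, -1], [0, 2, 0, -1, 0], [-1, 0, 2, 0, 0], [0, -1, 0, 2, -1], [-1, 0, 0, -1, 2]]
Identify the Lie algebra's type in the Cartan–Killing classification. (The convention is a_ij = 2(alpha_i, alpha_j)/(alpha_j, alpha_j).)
type A_5

The matrix has rank 5 with 2's on the diagonal. Reading the off-diagonal entries as Dynkin edges (a single edge where a_ij = a_ji = -1; a double or triple edge where a_ij * a_ji = 2 or 3), the diagram is a chain of 5 nodes with single edges (A_5). One simple-root ordering that puts it in standard form is (alpha_3, alpha_1, alpha_5, alpha_4, alpha_2). So the algebra is type A_5, i.e. sl(6).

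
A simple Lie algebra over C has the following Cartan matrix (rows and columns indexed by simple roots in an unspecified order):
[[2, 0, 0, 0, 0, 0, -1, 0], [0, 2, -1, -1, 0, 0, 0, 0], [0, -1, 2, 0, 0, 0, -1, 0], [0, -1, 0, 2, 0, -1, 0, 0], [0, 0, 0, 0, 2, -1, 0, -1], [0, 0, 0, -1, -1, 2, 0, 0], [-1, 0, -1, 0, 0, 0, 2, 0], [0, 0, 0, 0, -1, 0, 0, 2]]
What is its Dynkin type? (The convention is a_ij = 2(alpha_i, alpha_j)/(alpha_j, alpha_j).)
The matrix has rank 8 with 2's on the diagonal. Reading the off-diagonal entries as Dynkin edges (a single edge where a_ij = a_ji = -1; a double or triple edge where a_ij * a_ji = 2 or 3), the diagram is a chain of 8 nodes with single edges (A_8). One simple-root ordering that puts it in standard form is (alpha_1, alpha_7, alpha_3, alpha_2, alpha_4, alpha_6, alpha_5, alpha_8). So the algebra is type A_8, i.e. sl(9).

A_8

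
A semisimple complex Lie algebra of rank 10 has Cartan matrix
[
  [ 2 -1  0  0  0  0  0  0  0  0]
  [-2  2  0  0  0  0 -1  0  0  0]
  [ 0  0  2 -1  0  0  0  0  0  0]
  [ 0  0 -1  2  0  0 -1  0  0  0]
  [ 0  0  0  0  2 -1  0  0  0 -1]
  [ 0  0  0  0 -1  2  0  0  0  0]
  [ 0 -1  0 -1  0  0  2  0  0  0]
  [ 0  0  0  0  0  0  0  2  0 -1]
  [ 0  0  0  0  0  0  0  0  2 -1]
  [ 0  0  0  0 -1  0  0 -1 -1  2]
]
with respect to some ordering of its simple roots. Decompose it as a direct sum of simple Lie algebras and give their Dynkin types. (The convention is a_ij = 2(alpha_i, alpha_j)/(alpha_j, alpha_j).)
B_5 ⊕ D_5

The diagram associated to this matrix has two connected components: the simple roots {alpha_1, alpha_2, alpha_3, alpha_4, alpha_7} form a chain of 5 nodes with a double edge at one end; the terminal node there is the unique short simple root (B_5), and {alpha_5, alpha_6, alpha_8, alpha_9, alpha_10} form a chain of 3 nodes with a fork of two nodes at one end (D_5). A semisimple Lie algebra decomposes uniquely as the direct sum of simple ideals, one per connected component of its Dynkin diagram, so g ≅ B_5 ⊕ D_5 (dimension 55 + 45 = 100).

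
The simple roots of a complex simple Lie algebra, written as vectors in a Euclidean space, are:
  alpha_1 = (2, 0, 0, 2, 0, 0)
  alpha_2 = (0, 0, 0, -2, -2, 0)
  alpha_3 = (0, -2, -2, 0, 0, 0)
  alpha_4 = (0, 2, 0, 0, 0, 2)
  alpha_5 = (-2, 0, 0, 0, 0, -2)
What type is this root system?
Compute the Cartan integers a_ij = 2(alpha_i, alpha_j)/(alpha_j, alpha_j); the resulting 5x5 Cartan matrix is
[[2, -1, 0, 0, -1], [-1, 2, 0, 0, 0], [0, 0, 2, -1, 0], [0, 0, -1, 2, -1], [-1, 0, 0, -1, 2]].
All simple roots have the same length, so the diagram is simply laced. The associated Dynkin diagram is a chain of 5 nodes with single edges (A_5), so the type is A_5 (the algebra sl(6)).

A_5 (sl(6))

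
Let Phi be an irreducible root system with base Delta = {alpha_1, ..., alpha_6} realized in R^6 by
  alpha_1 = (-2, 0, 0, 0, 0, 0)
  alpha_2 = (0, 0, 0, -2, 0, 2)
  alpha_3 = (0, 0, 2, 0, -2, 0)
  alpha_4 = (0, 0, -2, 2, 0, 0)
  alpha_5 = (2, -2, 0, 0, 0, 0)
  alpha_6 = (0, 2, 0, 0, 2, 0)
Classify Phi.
Compute the Cartan integers a_ij = 2(alpha_i, alpha_j)/(alpha_j, alpha_j); the resulting 6x6 Cartan matrix is
[[2, 0, 0, 0, -1, 0], [0, 2, 0, -1, 0, 0], [0, 0, 2, -1, 0, -1], [0, -1, -1, 2, 0, 0], [-2, 0, 0, 0, 2, -1], [0, 0, -1, 0, -1, 2]].
The roots have two lengths (squared-length ratio 2:1); the short ones are alpha_{1}. The associated Dynkin diagram is a chain of 6 nodes with a double edge at one end; the terminal node there is the unique short simple root (B_6), so the type is B_6 (the algebra so(13)).

B_6 (so(13))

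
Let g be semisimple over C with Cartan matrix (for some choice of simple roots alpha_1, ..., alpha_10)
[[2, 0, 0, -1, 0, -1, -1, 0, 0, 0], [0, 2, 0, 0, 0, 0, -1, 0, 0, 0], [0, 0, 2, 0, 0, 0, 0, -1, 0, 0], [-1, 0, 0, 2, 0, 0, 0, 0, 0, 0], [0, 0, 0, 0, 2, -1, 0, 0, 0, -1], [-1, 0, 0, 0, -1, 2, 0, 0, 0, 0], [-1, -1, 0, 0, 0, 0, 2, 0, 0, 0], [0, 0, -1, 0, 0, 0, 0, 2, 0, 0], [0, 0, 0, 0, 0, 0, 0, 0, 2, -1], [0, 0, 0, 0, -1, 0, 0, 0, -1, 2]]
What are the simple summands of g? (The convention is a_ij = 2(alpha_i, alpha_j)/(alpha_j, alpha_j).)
A_2 (sl(3)) + E_8

The diagram associated to this matrix has two connected components: the simple roots {alpha_3, alpha_8} form a chain of 2 nodes with single edges (A_2), and {alpha_1, alpha_2, alpha_4, alpha_5, alpha_6, alpha_7, alpha_9, alpha_10} form a chain of 7 nodes with one extra node attached to the third node from one end (E_8). A semisimple Lie algebra decomposes uniquely as the direct sum of simple ideals, one per connected component of its Dynkin diagram, so g ≅ A_2 ⊕ E_8 (dimension 8 + 248 = 256).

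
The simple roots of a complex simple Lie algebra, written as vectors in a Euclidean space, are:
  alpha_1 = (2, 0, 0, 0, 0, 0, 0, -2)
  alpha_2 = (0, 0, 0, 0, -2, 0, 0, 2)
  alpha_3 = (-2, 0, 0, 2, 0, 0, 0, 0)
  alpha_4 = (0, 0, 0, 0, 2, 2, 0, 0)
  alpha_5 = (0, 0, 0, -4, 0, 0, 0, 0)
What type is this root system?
C5

Compute the Cartan integers a_ij = 2(alpha_i, alpha_j)/(alpha_j, alpha_j); the resulting 5x5 Cartan matrix is
[[2, -1, -1, 0, 0], [-1, 2, 0, -1, 0], [-1, 0, 2, 0, -1], [0, -1, 0, 2, 0], [0, 0, -2, 0, 2]].
The roots have two lengths (squared-length ratio 2:1); the short ones are alpha_{1,2,3,4}. The associated Dynkin diagram is a chain of 5 nodes with a double edge at one end; the terminal node there is the unique long simple root (C_5), so the type is C_5 (the algebra sp(10)).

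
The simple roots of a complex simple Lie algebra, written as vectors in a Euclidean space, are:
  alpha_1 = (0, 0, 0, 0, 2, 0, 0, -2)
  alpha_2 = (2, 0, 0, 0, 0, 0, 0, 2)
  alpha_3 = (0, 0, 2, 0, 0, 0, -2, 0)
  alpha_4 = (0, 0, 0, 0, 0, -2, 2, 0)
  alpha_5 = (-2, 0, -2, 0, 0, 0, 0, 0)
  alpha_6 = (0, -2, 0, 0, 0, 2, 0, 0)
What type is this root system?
A6

Compute the Cartan integers a_ij = 2(alpha_i, alpha_j)/(alpha_j, alpha_j); the resulting 6x6 Cartan matrix is
[[2, -1, 0, 0, 0, 0], [-1, 2, 0, 0, -1, 0], [0, 0, 2, -1, -1, 0], [0, 0, -1, 2, 0, -1], [0, -1, -1, 0, 2, 0], [0, 0, 0, -1, 0, 2]].
All simple roots have the same length, so the diagram is simply laced. The associated Dynkin diagram is a chain of 6 nodes with single edges (A_6), so the type is A_6 (the algebra sl(7)).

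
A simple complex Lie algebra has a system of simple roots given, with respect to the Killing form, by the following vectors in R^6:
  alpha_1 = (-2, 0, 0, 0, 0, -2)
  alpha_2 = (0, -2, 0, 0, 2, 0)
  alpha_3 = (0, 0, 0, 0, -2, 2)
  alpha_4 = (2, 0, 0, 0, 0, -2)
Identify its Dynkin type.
Compute the Cartan integers a_ij = 2(alpha_i, alpha_j)/(alpha_j, alpha_j); the resulting 4x4 Cartan matrix is
[[2, 0, -1, 0], [0, 2, -1, 0], [-1, -1, 2, -1], [0, 0, -1, 2]].
All simple roots have the same length, so the diagram is simply laced. The associated Dynkin diagram is a chain of 2 nodes with a fork of two nodes at one end (D_4), so the type is D_4 (the algebra so(8)).

D_4 (so(8))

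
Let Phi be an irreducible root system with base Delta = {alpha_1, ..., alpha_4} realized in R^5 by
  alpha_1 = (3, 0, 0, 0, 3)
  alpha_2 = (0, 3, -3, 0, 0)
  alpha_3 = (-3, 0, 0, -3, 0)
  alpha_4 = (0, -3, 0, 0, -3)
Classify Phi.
A_4

Compute the Cartan integers a_ij = 2(alpha_i, alpha_j)/(alpha_j, alpha_j); the resulting 4x4 Cartan matrix is
[[2, 0, -1, -1], [0, 2, 0, -1], [-1, 0, 2, 0], [-1, -1, 0, 2]].
All simple roots have the same length, so the diagram is simply laced. The associated Dynkin diagram is a chain of 4 nodes with single edges (A_4), so the type is A_4 (the algebra sl(5)).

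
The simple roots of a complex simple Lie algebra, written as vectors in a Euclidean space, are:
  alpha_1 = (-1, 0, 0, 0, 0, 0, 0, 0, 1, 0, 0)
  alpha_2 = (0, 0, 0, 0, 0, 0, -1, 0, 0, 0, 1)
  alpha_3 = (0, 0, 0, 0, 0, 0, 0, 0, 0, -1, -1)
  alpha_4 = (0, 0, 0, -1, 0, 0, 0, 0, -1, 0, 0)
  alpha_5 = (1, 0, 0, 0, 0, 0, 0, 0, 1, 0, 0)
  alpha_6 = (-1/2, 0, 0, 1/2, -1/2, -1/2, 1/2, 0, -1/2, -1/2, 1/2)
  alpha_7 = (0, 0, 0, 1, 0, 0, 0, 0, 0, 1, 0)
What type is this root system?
Compute the Cartan integers a_ij = 2(alpha_i, alpha_j)/(alpha_j, alpha_j); the resulting 7x7 Cartan matrix is
[[2, 0, 0, -1, 0, 0, 0], [0, 2, -1, 0, 0, 0, 0], [0, -1, 2, 0, 0, 0, -1], [-1, 0, 0, 2, -1, 0, -1], [0, 0, 0, -1, 2, -1, 0], [0, 0, 0, 0, -1, 2, 0], [0, 0, -1, -1, 0, 0, 2]].
All simple roots have the same length, so the diagram is simply laced. The associated Dynkin diagram is a chain of 6 nodes with one extra node attached to the third node from one end (E_7), so the type is E_7.

E_7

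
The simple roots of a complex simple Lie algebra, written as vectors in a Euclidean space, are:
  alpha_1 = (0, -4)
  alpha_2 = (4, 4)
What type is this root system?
Compute the Cartan integers a_ij = 2(alpha_i, alpha_j)/(alpha_j, alpha_j); the resulting 2x2 Cartan matrix is
[[2, -1], [-2, 2]].
The roots have two lengths (squared-length ratio 2:1); the short ones are alpha_{1}. The associated Dynkin diagram is a chain of 2 nodes with a double edge at one end; the terminal node there is the unique short simple root (B_2), so the type is B_2 (the algebra so(5)).

B_2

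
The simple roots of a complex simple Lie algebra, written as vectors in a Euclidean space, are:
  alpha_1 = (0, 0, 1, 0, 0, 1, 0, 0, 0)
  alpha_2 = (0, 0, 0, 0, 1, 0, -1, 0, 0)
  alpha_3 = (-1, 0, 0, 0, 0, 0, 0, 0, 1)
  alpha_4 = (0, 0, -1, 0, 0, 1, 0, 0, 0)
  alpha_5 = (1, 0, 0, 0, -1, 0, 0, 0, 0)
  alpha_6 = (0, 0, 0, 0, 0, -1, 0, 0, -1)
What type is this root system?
D_6

Compute the Cartan integers a_ij = 2(alpha_i, alpha_j)/(alpha_j, alpha_j); the resulting 6x6 Cartan matrix is
[[2, 0, 0, 0, 0, -1], [0, 2, 0, 0, -1, 0], [0, 0, 2, 0, -1, -1], [0, 0, 0, 2, 0, -1], [0, -1, -1, 0, 2, 0], [-1, 0, -1, -1, 0, 2]].
All simple roots have the same length, so the diagram is simply laced. The associated Dynkin diagram is a chain of 4 nodes with a fork of two nodes at one end (D_6), so the type is D_6 (the algebra so(12)).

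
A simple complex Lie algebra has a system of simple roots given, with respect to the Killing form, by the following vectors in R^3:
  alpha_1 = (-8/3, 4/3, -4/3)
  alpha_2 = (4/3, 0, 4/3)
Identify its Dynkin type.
G_2

Compute the Cartan integers a_ij = 2(alpha_i, alpha_j)/(alpha_j, alpha_j); the resulting 2x2 Cartan matrix is
[[2, -3], [-1, 2]].
The roots have two lengths (squared-length ratio 3:1); the short ones are alpha_{2}. The associated Dynkin diagram is two nodes joined by a triple edge (G_2), so the type is G_2.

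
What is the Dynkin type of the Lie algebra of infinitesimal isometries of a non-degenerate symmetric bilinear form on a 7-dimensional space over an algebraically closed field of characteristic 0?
This is so(7) with 7 odd, which has dimension 7(7-1)/2 = 21 and rank (7-1)/2 = 3. In the classification of classical Lie algebras, the orthogonal algebra so(2n+1) in an odd number of variables has type B_n; here n = 3, so the Dynkin diagram is a chain of 3 nodes with a double edge at one end; the terminal node there is the unique short simple root (B_3). Hence the type is B_3.

B3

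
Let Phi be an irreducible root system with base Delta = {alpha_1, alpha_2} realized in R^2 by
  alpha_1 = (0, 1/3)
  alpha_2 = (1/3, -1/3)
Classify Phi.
B_2

Compute the Cartan integers a_ij = 2(alpha_i, alpha_j)/(alpha_j, alpha_j); the resulting 2x2 Cartan matrix is
[[2, -1], [-2, 2]].
The roots have two lengths (squared-length ratio 2:1); the short ones are alpha_{1}. The associated Dynkin diagram is a chain of 2 nodes with a double edge at one end; the terminal node there is the unique short simple root (B_2), so the type is B_2 (the algebra so(5)).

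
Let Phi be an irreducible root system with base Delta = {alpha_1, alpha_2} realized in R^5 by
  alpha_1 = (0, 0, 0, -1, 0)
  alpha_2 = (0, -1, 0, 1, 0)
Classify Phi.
B_2 (so(5))

Compute the Cartan integers a_ij = 2(alpha_i, alpha_j)/(alpha_j, alpha_j); the resulting 2x2 Cartan matrix is
[[2, -1], [-2, 2]].
The roots have two lengths (squared-length ratio 2:1); the short ones are alpha_{1}. The associated Dynkin diagram is a chain of 2 nodes with a double edge at one end; the terminal node there is the unique short simple root (B_2), so the type is B_2 (the algebra so(5)).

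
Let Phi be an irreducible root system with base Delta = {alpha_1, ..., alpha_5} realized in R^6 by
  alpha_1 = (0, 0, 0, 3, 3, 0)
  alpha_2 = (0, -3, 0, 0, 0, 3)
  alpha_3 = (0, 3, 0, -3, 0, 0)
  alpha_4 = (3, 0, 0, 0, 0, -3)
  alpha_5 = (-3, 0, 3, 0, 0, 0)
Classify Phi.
Compute the Cartan integers a_ij = 2(alpha_i, alpha_j)/(alpha_j, alpha_j); the resulting 5x5 Cartan matrix is
[[2, 0, -1, 0, 0], [0, 2, -1, -1, 0], [-1, -1, 2, 0, 0], [0, -1, 0, 2, -1], [0, 0, 0, -1, 2]].
All simple roots have the same length, so the diagram is simply laced. The associated Dynkin diagram is a chain of 5 nodes with single edges (A_5), so the type is A_5 (the algebra sl(6)).

A_5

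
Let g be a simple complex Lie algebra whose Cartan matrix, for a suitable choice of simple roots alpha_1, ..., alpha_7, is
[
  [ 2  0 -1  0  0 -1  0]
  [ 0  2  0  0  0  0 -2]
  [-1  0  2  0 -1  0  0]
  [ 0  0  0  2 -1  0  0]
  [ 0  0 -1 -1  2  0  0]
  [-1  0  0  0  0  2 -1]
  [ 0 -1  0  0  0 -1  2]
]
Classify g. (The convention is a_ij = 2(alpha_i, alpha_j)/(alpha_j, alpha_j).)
type C_7

The matrix has rank 7 with 2's on the diagonal. Reading the off-diagonal entries as Dynkin edges (a single edge where a_ij = a_ji = -1; a double or triple edge where a_ij * a_ji = 2 or 3), the diagram is a chain of 7 nodes with a double edge at one end; the terminal node there is the unique long simple root (C_7). One simple-root ordering that puts it in standard form is (alpha_4, alpha_5, alpha_3, alpha_1, alpha_6, alpha_7, alpha_2). So the algebra is type C_7, i.e. sp(14).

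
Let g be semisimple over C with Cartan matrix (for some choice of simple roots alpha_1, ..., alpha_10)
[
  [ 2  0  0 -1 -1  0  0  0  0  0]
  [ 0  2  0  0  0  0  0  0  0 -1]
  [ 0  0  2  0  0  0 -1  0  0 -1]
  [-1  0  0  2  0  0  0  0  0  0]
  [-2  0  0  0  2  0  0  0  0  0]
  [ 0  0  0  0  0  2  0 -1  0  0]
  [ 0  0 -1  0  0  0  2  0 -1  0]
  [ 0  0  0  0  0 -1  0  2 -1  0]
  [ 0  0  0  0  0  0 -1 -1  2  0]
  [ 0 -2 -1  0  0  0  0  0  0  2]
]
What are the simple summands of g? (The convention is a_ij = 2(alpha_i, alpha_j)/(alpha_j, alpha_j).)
B7 + C3

The diagram associated to this matrix has two connected components: the simple roots {alpha_2, alpha_3, alpha_6, alpha_7, alpha_8, alpha_9, alpha_10} form a chain of 7 nodes with a double edge at one end; the terminal node there is the unique short simple root (B_7), and {alpha_1, alpha_4, alpha_5} form a chain of 3 nodes with a double edge at one end; the terminal node there is the unique long simple root (C_3). A semisimple Lie algebra decomposes uniquely as the direct sum of simple ideals, one per connected component of its Dynkin diagram, so g ≅ B_7 ⊕ C_3 (dimension 105 + 21 = 126).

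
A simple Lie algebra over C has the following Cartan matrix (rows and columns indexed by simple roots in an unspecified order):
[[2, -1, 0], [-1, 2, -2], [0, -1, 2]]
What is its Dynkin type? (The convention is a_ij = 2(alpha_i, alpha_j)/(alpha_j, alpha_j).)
B3

The matrix has rank 3 with 2's on the diagonal. Reading the off-diagonal entries as Dynkin edges (a single edge where a_ij = a_ji = -1; a double or triple edge where a_ij * a_ji = 2 or 3), the diagram is a chain of 3 nodes with a double edge at one end; the terminal node there is the unique short simple root (B_3). One simple-root ordering that puts it in standard form is (alpha_1, alpha_2, alpha_3). So the algebra is type B_3, i.e. so(7).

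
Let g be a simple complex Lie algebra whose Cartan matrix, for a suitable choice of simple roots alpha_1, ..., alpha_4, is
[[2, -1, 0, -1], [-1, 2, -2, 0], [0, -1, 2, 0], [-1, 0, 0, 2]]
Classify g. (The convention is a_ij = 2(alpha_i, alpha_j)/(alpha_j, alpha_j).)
The matrix has rank 4 with 2's on the diagonal. Reading the off-diagonal entries as Dynkin edges (a single edge where a_ij = a_ji = -1; a double or triple edge where a_ij * a_ji = 2 or 3), the diagram is a chain of 4 nodes with a double edge at one end; the terminal node there is the unique short simple root (B_4). One simple-root ordering that puts it in standard form is (alpha_4, alpha_1, alpha_2, alpha_3). So the algebra is type B_4, i.e. so(9).

type B_4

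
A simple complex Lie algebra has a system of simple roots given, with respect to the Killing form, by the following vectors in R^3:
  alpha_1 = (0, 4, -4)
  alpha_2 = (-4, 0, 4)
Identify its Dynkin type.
A_2

Compute the Cartan integers a_ij = 2(alpha_i, alpha_j)/(alpha_j, alpha_j); the resulting 2x2 Cartan matrix is
[[2, -1], [-1, 2]].
All simple roots have the same length, so the diagram is simply laced. The associated Dynkin diagram is a chain of 2 nodes with single edges (A_2), so the type is A_2 (the algebra sl(3)).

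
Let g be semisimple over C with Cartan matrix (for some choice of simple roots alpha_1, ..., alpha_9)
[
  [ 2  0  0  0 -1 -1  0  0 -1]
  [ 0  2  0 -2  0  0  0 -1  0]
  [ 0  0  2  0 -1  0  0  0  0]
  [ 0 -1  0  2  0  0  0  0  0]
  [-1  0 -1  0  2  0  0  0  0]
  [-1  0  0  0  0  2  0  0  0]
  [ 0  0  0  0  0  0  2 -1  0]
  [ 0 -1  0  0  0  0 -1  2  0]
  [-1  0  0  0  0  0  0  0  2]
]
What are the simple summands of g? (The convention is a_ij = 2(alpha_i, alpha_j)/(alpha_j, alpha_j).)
type B_4 + type D_5

The diagram associated to this matrix has two connected components: the simple roots {alpha_2, alpha_4, alpha_7, alpha_8} form a chain of 4 nodes with a double edge at one end; the terminal node there is the unique short simple root (B_4), and {alpha_1, alpha_3, alpha_5, alpha_6, alpha_9} form a chain of 3 nodes with a fork of two nodes at one end (D_5). A semisimple Lie algebra decomposes uniquely as the direct sum of simple ideals, one per connected component of its Dynkin diagram, so g ≅ B_4 ⊕ D_5 (dimension 36 + 45 = 81).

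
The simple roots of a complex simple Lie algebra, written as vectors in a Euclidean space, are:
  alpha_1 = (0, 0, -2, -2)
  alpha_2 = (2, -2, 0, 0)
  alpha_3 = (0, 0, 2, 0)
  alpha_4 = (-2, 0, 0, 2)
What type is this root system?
Compute the Cartan integers a_ij = 2(alpha_i, alpha_j)/(alpha_j, alpha_j); the resulting 4x4 Cartan matrix is
[[2, 0, -2, -1], [0, 2, 0, -1], [-1, 0, 2, 0], [-1, -1, 0, 2]].
The roots have two lengths (squared-length ratio 2:1); the short ones are alpha_{3}. The associated Dynkin diagram is a chain of 4 nodes with a double edge at one end; the terminal node there is the unique short simple root (B_4), so the type is B_4 (the algebra so(9)).

type B_4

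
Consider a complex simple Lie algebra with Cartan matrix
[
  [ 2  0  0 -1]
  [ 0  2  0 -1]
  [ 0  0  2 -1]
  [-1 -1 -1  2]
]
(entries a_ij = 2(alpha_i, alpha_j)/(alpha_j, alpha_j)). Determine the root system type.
The matrix has rank 4 with 2's on the diagonal. Reading the off-diagonal entries as Dynkin edges (a single edge where a_ij = a_ji = -1; a double or triple edge where a_ij * a_ji = 2 or 3), the diagram is a chain of 2 nodes with a fork of two nodes at one end (D_4). One simple-root ordering that puts it in standard form is (alpha_1, alpha_4, alpha_3, alpha_2). So the algebra is type D_4, i.e. so(8).

type D_4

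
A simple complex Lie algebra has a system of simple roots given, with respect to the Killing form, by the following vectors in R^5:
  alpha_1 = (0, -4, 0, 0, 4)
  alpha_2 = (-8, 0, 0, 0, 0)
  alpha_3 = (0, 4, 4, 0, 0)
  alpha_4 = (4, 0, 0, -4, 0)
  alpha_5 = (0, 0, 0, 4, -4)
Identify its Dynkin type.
Compute the Cartan integers a_ij = 2(alpha_i, alpha_j)/(alpha_j, alpha_j); the resulting 5x5 Cartan matrix is
[[2, 0, -1, 0, -1], [0, 2, 0, -2, 0], [-1, 0, 2, 0, 0], [0, -1, 0, 2, -1], [-1, 0, 0, -1, 2]].
The roots have two lengths (squared-length ratio 2:1); the short ones are alpha_{1,3,4,5}. The associated Dynkin diagram is a chain of 5 nodes with a double edge at one end; the terminal node there is the unique long simple root (C_5), so the type is C_5 (the algebra sp(10)).

C_5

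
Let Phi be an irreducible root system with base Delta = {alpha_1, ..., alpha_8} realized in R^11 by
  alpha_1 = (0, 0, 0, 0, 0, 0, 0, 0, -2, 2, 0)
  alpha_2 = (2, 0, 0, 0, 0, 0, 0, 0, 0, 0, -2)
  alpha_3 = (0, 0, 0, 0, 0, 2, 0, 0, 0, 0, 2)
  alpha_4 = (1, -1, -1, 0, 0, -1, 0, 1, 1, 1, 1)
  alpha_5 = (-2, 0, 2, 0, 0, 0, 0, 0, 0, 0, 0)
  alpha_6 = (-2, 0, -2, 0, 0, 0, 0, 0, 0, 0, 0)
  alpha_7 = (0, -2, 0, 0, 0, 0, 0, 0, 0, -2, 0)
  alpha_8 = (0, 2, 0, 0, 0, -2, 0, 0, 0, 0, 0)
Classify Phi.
E_8

Compute the Cartan integers a_ij = 2(alpha_i, alpha_j)/(alpha_j, alpha_j); the resulting 8x8 Cartan matrix is
[[2, 0, 0, 0, 0, 0, -1, 0], [0, 2, -1, 0, -1, -1, 0, 0], [0, -1, 2, 0, 0, 0, 0, -1], [0, 0, 0, 2, -1, 0, 0, 0], [0, -1, 0, -1, 2, 0, 0, 0], [0, -1, 0, 0, 0, 2, 0, 0], [-1, 0, 0, 0, 0, 0, 2, -1], [0, 0, -1, 0, 0, 0, -1, 2]].
All simple roots have the same length, so the diagram is simply laced. The associated Dynkin diagram is a chain of 7 nodes with one extra node attached to the third node from one end (E_8), so the type is E_8.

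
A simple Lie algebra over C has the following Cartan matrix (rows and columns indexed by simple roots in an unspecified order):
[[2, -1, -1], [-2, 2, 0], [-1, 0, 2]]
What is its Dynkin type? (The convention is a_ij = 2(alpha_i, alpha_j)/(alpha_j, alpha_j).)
C_3

The matrix has rank 3 with 2's on the diagonal. Reading the off-diagonal entries as Dynkin edges (a single edge where a_ij = a_ji = -1; a double or triple edge where a_ij * a_ji = 2 or 3), the diagram is a chain of 3 nodes with a double edge at one end; the terminal node there is the unique long simple root (C_3). One simple-root ordering that puts it in standard form is (alpha_3, alpha_1, alpha_2). So the algebra is type C_3, i.e. sp(6).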